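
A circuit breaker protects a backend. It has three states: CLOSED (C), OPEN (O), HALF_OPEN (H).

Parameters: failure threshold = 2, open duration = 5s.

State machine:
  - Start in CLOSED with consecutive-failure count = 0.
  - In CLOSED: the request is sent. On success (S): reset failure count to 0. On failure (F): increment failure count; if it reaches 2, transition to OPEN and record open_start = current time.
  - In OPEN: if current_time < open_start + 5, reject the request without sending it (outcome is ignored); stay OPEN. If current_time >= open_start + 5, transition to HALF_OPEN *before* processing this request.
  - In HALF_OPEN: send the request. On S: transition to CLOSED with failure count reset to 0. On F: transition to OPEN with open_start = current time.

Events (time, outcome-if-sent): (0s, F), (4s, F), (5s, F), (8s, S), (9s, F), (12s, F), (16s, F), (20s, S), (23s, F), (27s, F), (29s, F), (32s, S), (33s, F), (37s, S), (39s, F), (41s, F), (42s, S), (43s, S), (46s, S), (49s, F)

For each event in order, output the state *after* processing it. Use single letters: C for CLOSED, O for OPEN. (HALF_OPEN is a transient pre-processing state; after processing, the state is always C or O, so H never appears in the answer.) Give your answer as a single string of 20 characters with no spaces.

State after each event:
  event#1 t=0s outcome=F: state=CLOSED
  event#2 t=4s outcome=F: state=OPEN
  event#3 t=5s outcome=F: state=OPEN
  event#4 t=8s outcome=S: state=OPEN
  event#5 t=9s outcome=F: state=OPEN
  event#6 t=12s outcome=F: state=OPEN
  event#7 t=16s outcome=F: state=OPEN
  event#8 t=20s outcome=S: state=OPEN
  event#9 t=23s outcome=F: state=OPEN
  event#10 t=27s outcome=F: state=OPEN
  event#11 t=29s outcome=F: state=OPEN
  event#12 t=32s outcome=S: state=OPEN
  event#13 t=33s outcome=F: state=OPEN
  event#14 t=37s outcome=S: state=CLOSED
  event#15 t=39s outcome=F: state=CLOSED
  event#16 t=41s outcome=F: state=OPEN
  event#17 t=42s outcome=S: state=OPEN
  event#18 t=43s outcome=S: state=OPEN
  event#19 t=46s outcome=S: state=CLOSED
  event#20 t=49s outcome=F: state=CLOSED

Answer: COOOOOOOOOOOOCCOOOCC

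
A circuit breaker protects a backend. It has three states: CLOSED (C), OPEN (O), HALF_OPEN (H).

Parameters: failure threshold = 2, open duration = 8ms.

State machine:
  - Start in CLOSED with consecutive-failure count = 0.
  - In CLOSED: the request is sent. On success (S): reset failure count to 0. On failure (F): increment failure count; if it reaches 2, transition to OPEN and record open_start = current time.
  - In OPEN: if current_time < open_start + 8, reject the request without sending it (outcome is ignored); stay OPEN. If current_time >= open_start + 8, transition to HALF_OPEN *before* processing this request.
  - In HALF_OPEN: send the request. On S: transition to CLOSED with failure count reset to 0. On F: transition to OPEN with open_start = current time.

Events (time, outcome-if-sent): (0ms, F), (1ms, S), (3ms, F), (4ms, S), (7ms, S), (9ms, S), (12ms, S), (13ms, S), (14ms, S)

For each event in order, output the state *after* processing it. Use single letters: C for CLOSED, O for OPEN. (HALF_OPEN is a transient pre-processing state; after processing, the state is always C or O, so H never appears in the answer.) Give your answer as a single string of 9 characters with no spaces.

Answer: CCCCCCCCC

Derivation:
State after each event:
  event#1 t=0ms outcome=F: state=CLOSED
  event#2 t=1ms outcome=S: state=CLOSED
  event#3 t=3ms outcome=F: state=CLOSED
  event#4 t=4ms outcome=S: state=CLOSED
  event#5 t=7ms outcome=S: state=CLOSED
  event#6 t=9ms outcome=S: state=CLOSED
  event#7 t=12ms outcome=S: state=CLOSED
  event#8 t=13ms outcome=S: state=CLOSED
  event#9 t=14ms outcome=S: state=CLOSED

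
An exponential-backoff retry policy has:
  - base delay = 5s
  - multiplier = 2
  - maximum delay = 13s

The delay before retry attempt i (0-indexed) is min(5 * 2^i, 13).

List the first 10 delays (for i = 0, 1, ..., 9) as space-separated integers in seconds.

Answer: 5 10 13 13 13 13 13 13 13 13

Derivation:
Computing each delay:
  i=0: min(5*2^0, 13) = 5
  i=1: min(5*2^1, 13) = 10
  i=2: min(5*2^2, 13) = 13
  i=3: min(5*2^3, 13) = 13
  i=4: min(5*2^4, 13) = 13
  i=5: min(5*2^5, 13) = 13
  i=6: min(5*2^6, 13) = 13
  i=7: min(5*2^7, 13) = 13
  i=8: min(5*2^8, 13) = 13
  i=9: min(5*2^9, 13) = 13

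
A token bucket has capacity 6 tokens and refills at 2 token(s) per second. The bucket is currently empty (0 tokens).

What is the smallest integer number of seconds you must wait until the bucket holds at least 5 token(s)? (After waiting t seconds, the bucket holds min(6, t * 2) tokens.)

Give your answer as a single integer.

Answer: 3

Derivation:
Need t * 2 >= 5, so t >= 5/2.
Smallest integer t = ceil(5/2) = 3.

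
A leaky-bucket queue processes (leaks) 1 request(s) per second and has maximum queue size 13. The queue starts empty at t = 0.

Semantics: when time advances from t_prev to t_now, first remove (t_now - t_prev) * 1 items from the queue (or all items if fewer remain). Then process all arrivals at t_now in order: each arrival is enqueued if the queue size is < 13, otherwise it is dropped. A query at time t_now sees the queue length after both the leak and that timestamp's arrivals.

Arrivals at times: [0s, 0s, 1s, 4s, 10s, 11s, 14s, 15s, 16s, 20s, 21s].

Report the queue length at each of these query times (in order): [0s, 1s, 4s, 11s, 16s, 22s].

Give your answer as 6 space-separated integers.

Queue lengths at query times:
  query t=0s: backlog = 2
  query t=1s: backlog = 2
  query t=4s: backlog = 1
  query t=11s: backlog = 1
  query t=16s: backlog = 1
  query t=22s: backlog = 0

Answer: 2 2 1 1 1 0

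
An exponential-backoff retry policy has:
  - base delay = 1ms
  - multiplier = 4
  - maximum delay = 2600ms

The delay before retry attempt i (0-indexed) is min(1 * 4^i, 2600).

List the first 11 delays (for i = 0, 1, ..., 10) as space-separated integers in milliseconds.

Computing each delay:
  i=0: min(1*4^0, 2600) = 1
  i=1: min(1*4^1, 2600) = 4
  i=2: min(1*4^2, 2600) = 16
  i=3: min(1*4^3, 2600) = 64
  i=4: min(1*4^4, 2600) = 256
  i=5: min(1*4^5, 2600) = 1024
  i=6: min(1*4^6, 2600) = 2600
  i=7: min(1*4^7, 2600) = 2600
  i=8: min(1*4^8, 2600) = 2600
  i=9: min(1*4^9, 2600) = 2600
  i=10: min(1*4^10, 2600) = 2600

Answer: 1 4 16 64 256 1024 2600 2600 2600 2600 2600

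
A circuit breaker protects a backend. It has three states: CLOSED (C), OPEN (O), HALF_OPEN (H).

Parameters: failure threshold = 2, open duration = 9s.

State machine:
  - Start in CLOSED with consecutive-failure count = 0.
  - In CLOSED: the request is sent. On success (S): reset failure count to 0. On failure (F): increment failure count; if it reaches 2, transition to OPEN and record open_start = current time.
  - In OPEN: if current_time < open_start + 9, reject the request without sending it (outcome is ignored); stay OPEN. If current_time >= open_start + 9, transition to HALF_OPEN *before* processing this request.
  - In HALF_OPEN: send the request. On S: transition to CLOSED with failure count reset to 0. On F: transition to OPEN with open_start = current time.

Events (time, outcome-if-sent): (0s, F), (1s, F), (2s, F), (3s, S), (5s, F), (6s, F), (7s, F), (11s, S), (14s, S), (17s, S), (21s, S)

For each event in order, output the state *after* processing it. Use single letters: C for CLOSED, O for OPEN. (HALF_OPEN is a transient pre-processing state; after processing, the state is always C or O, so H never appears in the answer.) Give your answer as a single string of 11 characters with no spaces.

Answer: COOOOOOCCCC

Derivation:
State after each event:
  event#1 t=0s outcome=F: state=CLOSED
  event#2 t=1s outcome=F: state=OPEN
  event#3 t=2s outcome=F: state=OPEN
  event#4 t=3s outcome=S: state=OPEN
  event#5 t=5s outcome=F: state=OPEN
  event#6 t=6s outcome=F: state=OPEN
  event#7 t=7s outcome=F: state=OPEN
  event#8 t=11s outcome=S: state=CLOSED
  event#9 t=14s outcome=S: state=CLOSED
  event#10 t=17s outcome=S: state=CLOSED
  event#11 t=21s outcome=S: state=CLOSED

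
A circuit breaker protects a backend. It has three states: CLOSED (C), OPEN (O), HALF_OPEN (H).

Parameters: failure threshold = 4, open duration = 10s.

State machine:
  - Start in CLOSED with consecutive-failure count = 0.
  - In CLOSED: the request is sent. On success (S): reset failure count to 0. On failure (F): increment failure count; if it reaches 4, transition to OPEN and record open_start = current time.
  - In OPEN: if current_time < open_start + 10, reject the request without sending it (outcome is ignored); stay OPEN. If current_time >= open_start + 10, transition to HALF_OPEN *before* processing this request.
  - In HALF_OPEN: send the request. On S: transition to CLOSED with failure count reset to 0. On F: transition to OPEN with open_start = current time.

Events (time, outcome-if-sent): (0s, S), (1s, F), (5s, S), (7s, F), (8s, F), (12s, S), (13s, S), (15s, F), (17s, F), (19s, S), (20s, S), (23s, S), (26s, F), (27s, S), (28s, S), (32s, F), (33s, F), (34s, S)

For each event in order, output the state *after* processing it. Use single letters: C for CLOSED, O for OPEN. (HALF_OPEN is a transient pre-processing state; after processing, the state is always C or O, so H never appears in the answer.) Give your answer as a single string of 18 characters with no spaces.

State after each event:
  event#1 t=0s outcome=S: state=CLOSED
  event#2 t=1s outcome=F: state=CLOSED
  event#3 t=5s outcome=S: state=CLOSED
  event#4 t=7s outcome=F: state=CLOSED
  event#5 t=8s outcome=F: state=CLOSED
  event#6 t=12s outcome=S: state=CLOSED
  event#7 t=13s outcome=S: state=CLOSED
  event#8 t=15s outcome=F: state=CLOSED
  event#9 t=17s outcome=F: state=CLOSED
  event#10 t=19s outcome=S: state=CLOSED
  event#11 t=20s outcome=S: state=CLOSED
  event#12 t=23s outcome=S: state=CLOSED
  event#13 t=26s outcome=F: state=CLOSED
  event#14 t=27s outcome=S: state=CLOSED
  event#15 t=28s outcome=S: state=CLOSED
  event#16 t=32s outcome=F: state=CLOSED
  event#17 t=33s outcome=F: state=CLOSED
  event#18 t=34s outcome=S: state=CLOSED

Answer: CCCCCCCCCCCCCCCCCC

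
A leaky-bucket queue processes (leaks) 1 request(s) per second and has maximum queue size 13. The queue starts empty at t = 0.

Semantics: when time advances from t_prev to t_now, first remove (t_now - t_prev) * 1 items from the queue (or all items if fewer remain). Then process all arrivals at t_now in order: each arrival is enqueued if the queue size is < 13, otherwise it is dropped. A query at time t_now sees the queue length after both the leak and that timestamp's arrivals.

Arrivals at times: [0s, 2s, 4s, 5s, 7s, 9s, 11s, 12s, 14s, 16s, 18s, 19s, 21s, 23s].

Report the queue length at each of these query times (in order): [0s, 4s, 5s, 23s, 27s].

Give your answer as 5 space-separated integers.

Queue lengths at query times:
  query t=0s: backlog = 1
  query t=4s: backlog = 1
  query t=5s: backlog = 1
  query t=23s: backlog = 1
  query t=27s: backlog = 0

Answer: 1 1 1 1 0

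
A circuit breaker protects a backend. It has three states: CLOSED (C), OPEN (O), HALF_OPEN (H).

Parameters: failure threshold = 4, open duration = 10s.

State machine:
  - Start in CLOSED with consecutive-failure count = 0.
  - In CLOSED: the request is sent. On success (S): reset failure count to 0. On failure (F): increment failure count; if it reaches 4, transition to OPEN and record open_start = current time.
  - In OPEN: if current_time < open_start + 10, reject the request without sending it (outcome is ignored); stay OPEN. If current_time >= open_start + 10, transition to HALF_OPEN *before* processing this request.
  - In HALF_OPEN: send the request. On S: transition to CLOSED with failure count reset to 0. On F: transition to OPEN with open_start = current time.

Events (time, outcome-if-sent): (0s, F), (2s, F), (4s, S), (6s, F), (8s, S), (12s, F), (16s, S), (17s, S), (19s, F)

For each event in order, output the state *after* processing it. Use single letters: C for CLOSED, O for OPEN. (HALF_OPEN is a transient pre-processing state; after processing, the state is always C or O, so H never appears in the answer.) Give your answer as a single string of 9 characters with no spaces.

State after each event:
  event#1 t=0s outcome=F: state=CLOSED
  event#2 t=2s outcome=F: state=CLOSED
  event#3 t=4s outcome=S: state=CLOSED
  event#4 t=6s outcome=F: state=CLOSED
  event#5 t=8s outcome=S: state=CLOSED
  event#6 t=12s outcome=F: state=CLOSED
  event#7 t=16s outcome=S: state=CLOSED
  event#8 t=17s outcome=S: state=CLOSED
  event#9 t=19s outcome=F: state=CLOSED

Answer: CCCCCCCCC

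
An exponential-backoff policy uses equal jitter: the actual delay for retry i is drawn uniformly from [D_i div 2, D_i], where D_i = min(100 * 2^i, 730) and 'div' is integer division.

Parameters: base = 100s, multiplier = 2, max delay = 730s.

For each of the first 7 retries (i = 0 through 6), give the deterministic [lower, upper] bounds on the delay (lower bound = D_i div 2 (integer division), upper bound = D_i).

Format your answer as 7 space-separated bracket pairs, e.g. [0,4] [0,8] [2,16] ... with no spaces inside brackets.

Answer: [50,100] [100,200] [200,400] [365,730] [365,730] [365,730] [365,730]

Derivation:
Computing bounds per retry:
  i=0: D_i=min(100*2^0,730)=100, bounds=[50,100]
  i=1: D_i=min(100*2^1,730)=200, bounds=[100,200]
  i=2: D_i=min(100*2^2,730)=400, bounds=[200,400]
  i=3: D_i=min(100*2^3,730)=730, bounds=[365,730]
  i=4: D_i=min(100*2^4,730)=730, bounds=[365,730]
  i=5: D_i=min(100*2^5,730)=730, bounds=[365,730]
  i=6: D_i=min(100*2^6,730)=730, bounds=[365,730]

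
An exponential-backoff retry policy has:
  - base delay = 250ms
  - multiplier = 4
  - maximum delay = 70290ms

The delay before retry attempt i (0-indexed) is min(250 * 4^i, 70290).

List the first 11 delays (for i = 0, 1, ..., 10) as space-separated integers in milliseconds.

Answer: 250 1000 4000 16000 64000 70290 70290 70290 70290 70290 70290

Derivation:
Computing each delay:
  i=0: min(250*4^0, 70290) = 250
  i=1: min(250*4^1, 70290) = 1000
  i=2: min(250*4^2, 70290) = 4000
  i=3: min(250*4^3, 70290) = 16000
  i=4: min(250*4^4, 70290) = 64000
  i=5: min(250*4^5, 70290) = 70290
  i=6: min(250*4^6, 70290) = 70290
  i=7: min(250*4^7, 70290) = 70290
  i=8: min(250*4^8, 70290) = 70290
  i=9: min(250*4^9, 70290) = 70290
  i=10: min(250*4^10, 70290) = 70290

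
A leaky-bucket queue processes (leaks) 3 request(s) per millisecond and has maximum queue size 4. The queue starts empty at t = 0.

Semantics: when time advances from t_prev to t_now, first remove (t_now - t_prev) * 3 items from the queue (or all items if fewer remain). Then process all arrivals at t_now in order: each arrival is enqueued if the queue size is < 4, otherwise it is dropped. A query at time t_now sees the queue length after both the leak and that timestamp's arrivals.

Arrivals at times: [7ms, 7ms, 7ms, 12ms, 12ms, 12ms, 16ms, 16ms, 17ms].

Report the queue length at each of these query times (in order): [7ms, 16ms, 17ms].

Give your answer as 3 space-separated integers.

Answer: 3 2 1

Derivation:
Queue lengths at query times:
  query t=7ms: backlog = 3
  query t=16ms: backlog = 2
  query t=17ms: backlog = 1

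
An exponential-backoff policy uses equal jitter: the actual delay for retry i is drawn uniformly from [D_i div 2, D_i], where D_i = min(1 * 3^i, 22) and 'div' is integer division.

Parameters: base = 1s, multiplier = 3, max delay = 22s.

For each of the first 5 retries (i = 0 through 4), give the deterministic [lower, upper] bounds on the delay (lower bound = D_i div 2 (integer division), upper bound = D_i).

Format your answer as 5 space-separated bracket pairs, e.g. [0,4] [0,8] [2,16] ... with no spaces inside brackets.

Answer: [0,1] [1,3] [4,9] [11,22] [11,22]

Derivation:
Computing bounds per retry:
  i=0: D_i=min(1*3^0,22)=1, bounds=[0,1]
  i=1: D_i=min(1*3^1,22)=3, bounds=[1,3]
  i=2: D_i=min(1*3^2,22)=9, bounds=[4,9]
  i=3: D_i=min(1*3^3,22)=22, bounds=[11,22]
  i=4: D_i=min(1*3^4,22)=22, bounds=[11,22]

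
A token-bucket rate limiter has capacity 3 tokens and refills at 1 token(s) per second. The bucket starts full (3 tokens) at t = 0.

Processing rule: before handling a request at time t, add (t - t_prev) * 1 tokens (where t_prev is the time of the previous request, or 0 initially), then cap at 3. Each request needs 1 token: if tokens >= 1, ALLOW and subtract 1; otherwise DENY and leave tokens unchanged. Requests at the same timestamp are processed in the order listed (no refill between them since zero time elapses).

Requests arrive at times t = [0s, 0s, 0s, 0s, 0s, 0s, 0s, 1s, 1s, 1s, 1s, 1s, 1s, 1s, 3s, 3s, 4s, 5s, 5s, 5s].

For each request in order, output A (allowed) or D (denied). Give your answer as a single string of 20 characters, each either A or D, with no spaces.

Answer: AAADDDDADDDDDDAAAADD

Derivation:
Simulating step by step:
  req#1 t=0s: ALLOW
  req#2 t=0s: ALLOW
  req#3 t=0s: ALLOW
  req#4 t=0s: DENY
  req#5 t=0s: DENY
  req#6 t=0s: DENY
  req#7 t=0s: DENY
  req#8 t=1s: ALLOW
  req#9 t=1s: DENY
  req#10 t=1s: DENY
  req#11 t=1s: DENY
  req#12 t=1s: DENY
  req#13 t=1s: DENY
  req#14 t=1s: DENY
  req#15 t=3s: ALLOW
  req#16 t=3s: ALLOW
  req#17 t=4s: ALLOW
  req#18 t=5s: ALLOW
  req#19 t=5s: DENY
  req#20 t=5s: DENY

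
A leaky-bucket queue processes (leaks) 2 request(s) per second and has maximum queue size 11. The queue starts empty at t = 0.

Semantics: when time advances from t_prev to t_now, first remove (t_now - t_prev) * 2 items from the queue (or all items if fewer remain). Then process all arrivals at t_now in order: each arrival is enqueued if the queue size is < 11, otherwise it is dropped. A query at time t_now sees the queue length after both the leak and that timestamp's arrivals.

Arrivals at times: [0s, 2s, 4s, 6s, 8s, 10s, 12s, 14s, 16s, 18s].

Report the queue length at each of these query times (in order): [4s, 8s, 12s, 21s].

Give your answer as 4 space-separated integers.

Queue lengths at query times:
  query t=4s: backlog = 1
  query t=8s: backlog = 1
  query t=12s: backlog = 1
  query t=21s: backlog = 0

Answer: 1 1 1 0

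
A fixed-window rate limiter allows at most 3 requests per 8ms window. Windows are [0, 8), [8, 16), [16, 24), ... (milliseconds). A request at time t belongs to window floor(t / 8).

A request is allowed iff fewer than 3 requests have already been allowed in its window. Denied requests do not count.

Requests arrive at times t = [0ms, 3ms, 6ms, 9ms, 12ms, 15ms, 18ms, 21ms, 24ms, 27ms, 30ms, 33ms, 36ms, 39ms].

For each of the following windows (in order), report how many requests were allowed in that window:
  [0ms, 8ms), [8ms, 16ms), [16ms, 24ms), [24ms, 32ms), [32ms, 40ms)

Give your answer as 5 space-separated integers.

Answer: 3 3 2 3 3

Derivation:
Processing requests:
  req#1 t=0ms (window 0): ALLOW
  req#2 t=3ms (window 0): ALLOW
  req#3 t=6ms (window 0): ALLOW
  req#4 t=9ms (window 1): ALLOW
  req#5 t=12ms (window 1): ALLOW
  req#6 t=15ms (window 1): ALLOW
  req#7 t=18ms (window 2): ALLOW
  req#8 t=21ms (window 2): ALLOW
  req#9 t=24ms (window 3): ALLOW
  req#10 t=27ms (window 3): ALLOW
  req#11 t=30ms (window 3): ALLOW
  req#12 t=33ms (window 4): ALLOW
  req#13 t=36ms (window 4): ALLOW
  req#14 t=39ms (window 4): ALLOW

Allowed counts by window: 3 3 2 3 3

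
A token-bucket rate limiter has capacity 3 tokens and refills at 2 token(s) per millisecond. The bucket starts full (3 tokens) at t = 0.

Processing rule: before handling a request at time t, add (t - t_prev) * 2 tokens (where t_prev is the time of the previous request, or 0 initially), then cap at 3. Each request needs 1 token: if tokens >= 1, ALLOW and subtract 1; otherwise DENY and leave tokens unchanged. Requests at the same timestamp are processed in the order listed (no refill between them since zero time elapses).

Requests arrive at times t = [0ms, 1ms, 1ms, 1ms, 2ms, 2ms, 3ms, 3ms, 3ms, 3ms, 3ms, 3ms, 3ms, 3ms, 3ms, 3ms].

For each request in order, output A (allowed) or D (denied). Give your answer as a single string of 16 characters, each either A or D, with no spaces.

Simulating step by step:
  req#1 t=0ms: ALLOW
  req#2 t=1ms: ALLOW
  req#3 t=1ms: ALLOW
  req#4 t=1ms: ALLOW
  req#5 t=2ms: ALLOW
  req#6 t=2ms: ALLOW
  req#7 t=3ms: ALLOW
  req#8 t=3ms: ALLOW
  req#9 t=3ms: DENY
  req#10 t=3ms: DENY
  req#11 t=3ms: DENY
  req#12 t=3ms: DENY
  req#13 t=3ms: DENY
  req#14 t=3ms: DENY
  req#15 t=3ms: DENY
  req#16 t=3ms: DENY

Answer: AAAAAAAADDDDDDDD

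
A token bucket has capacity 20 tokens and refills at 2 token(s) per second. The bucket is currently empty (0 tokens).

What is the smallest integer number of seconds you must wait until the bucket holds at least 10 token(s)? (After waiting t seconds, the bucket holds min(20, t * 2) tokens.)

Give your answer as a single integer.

Answer: 5

Derivation:
Need t * 2 >= 10, so t >= 10/2.
Smallest integer t = ceil(10/2) = 5.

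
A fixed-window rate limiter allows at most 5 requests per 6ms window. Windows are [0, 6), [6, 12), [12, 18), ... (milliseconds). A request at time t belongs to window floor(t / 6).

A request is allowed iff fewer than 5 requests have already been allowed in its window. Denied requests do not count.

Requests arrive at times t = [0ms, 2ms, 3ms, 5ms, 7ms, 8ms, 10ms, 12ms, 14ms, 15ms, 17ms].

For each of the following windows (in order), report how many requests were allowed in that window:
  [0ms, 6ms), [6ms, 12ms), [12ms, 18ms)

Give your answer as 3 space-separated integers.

Answer: 4 3 4

Derivation:
Processing requests:
  req#1 t=0ms (window 0): ALLOW
  req#2 t=2ms (window 0): ALLOW
  req#3 t=3ms (window 0): ALLOW
  req#4 t=5ms (window 0): ALLOW
  req#5 t=7ms (window 1): ALLOW
  req#6 t=8ms (window 1): ALLOW
  req#7 t=10ms (window 1): ALLOW
  req#8 t=12ms (window 2): ALLOW
  req#9 t=14ms (window 2): ALLOW
  req#10 t=15ms (window 2): ALLOW
  req#11 t=17ms (window 2): ALLOW

Allowed counts by window: 4 3 4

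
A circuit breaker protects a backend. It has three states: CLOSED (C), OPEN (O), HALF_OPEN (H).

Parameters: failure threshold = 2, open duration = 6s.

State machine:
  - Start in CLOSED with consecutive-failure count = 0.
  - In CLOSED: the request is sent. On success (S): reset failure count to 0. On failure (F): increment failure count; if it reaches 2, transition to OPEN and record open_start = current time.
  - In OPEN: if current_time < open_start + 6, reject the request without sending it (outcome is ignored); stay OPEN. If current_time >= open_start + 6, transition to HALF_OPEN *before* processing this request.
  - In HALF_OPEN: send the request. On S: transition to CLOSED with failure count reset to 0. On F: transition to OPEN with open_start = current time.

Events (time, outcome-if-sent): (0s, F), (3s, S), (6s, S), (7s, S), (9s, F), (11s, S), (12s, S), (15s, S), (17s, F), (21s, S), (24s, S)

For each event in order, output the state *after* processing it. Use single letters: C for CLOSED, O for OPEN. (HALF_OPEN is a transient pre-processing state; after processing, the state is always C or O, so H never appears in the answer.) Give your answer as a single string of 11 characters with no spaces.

Answer: CCCCCCCCCCC

Derivation:
State after each event:
  event#1 t=0s outcome=F: state=CLOSED
  event#2 t=3s outcome=S: state=CLOSED
  event#3 t=6s outcome=S: state=CLOSED
  event#4 t=7s outcome=S: state=CLOSED
  event#5 t=9s outcome=F: state=CLOSED
  event#6 t=11s outcome=S: state=CLOSED
  event#7 t=12s outcome=S: state=CLOSED
  event#8 t=15s outcome=S: state=CLOSED
  event#9 t=17s outcome=F: state=CLOSED
  event#10 t=21s outcome=S: state=CLOSED
  event#11 t=24s outcome=S: state=CLOSED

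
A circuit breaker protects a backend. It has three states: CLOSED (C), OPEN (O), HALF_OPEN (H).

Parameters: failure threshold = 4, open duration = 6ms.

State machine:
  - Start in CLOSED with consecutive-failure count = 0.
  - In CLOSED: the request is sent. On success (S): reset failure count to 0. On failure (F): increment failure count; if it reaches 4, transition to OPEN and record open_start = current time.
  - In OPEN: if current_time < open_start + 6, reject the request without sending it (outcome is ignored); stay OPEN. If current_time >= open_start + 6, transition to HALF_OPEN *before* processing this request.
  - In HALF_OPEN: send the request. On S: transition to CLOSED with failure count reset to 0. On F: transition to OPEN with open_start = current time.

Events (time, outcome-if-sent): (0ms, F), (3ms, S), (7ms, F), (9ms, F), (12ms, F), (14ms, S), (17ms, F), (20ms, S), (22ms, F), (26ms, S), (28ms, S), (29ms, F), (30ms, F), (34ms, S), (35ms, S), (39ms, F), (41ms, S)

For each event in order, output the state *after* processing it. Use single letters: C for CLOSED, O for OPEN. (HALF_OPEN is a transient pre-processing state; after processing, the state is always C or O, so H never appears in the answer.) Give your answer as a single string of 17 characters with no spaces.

State after each event:
  event#1 t=0ms outcome=F: state=CLOSED
  event#2 t=3ms outcome=S: state=CLOSED
  event#3 t=7ms outcome=F: state=CLOSED
  event#4 t=9ms outcome=F: state=CLOSED
  event#5 t=12ms outcome=F: state=CLOSED
  event#6 t=14ms outcome=S: state=CLOSED
  event#7 t=17ms outcome=F: state=CLOSED
  event#8 t=20ms outcome=S: state=CLOSED
  event#9 t=22ms outcome=F: state=CLOSED
  event#10 t=26ms outcome=S: state=CLOSED
  event#11 t=28ms outcome=S: state=CLOSED
  event#12 t=29ms outcome=F: state=CLOSED
  event#13 t=30ms outcome=F: state=CLOSED
  event#14 t=34ms outcome=S: state=CLOSED
  event#15 t=35ms outcome=S: state=CLOSED
  event#16 t=39ms outcome=F: state=CLOSED
  event#17 t=41ms outcome=S: state=CLOSED

Answer: CCCCCCCCCCCCCCCCC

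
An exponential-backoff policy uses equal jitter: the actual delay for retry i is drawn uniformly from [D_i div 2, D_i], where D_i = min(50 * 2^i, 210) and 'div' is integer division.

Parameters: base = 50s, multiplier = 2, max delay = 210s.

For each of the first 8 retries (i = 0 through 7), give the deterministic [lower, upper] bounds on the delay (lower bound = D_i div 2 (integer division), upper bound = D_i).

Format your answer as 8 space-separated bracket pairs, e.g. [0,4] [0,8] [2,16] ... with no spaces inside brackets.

Answer: [25,50] [50,100] [100,200] [105,210] [105,210] [105,210] [105,210] [105,210]

Derivation:
Computing bounds per retry:
  i=0: D_i=min(50*2^0,210)=50, bounds=[25,50]
  i=1: D_i=min(50*2^1,210)=100, bounds=[50,100]
  i=2: D_i=min(50*2^2,210)=200, bounds=[100,200]
  i=3: D_i=min(50*2^3,210)=210, bounds=[105,210]
  i=4: D_i=min(50*2^4,210)=210, bounds=[105,210]
  i=5: D_i=min(50*2^5,210)=210, bounds=[105,210]
  i=6: D_i=min(50*2^6,210)=210, bounds=[105,210]
  i=7: D_i=min(50*2^7,210)=210, bounds=[105,210]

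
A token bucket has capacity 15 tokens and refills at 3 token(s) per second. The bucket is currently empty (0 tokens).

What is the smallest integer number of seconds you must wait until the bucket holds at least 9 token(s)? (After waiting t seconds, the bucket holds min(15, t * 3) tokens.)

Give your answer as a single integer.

Need t * 3 >= 9, so t >= 9/3.
Smallest integer t = ceil(9/3) = 3.

Answer: 3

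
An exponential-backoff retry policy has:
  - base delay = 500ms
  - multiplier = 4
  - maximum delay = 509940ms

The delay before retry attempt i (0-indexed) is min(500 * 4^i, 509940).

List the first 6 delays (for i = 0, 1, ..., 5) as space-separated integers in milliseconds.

Computing each delay:
  i=0: min(500*4^0, 509940) = 500
  i=1: min(500*4^1, 509940) = 2000
  i=2: min(500*4^2, 509940) = 8000
  i=3: min(500*4^3, 509940) = 32000
  i=4: min(500*4^4, 509940) = 128000
  i=5: min(500*4^5, 509940) = 509940

Answer: 500 2000 8000 32000 128000 509940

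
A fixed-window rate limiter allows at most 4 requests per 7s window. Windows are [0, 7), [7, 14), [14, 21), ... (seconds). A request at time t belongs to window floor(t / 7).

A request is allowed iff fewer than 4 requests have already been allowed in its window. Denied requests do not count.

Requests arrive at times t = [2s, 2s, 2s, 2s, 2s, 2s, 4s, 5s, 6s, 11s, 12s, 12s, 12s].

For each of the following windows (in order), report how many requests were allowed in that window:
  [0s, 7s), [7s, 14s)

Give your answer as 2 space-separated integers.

Processing requests:
  req#1 t=2s (window 0): ALLOW
  req#2 t=2s (window 0): ALLOW
  req#3 t=2s (window 0): ALLOW
  req#4 t=2s (window 0): ALLOW
  req#5 t=2s (window 0): DENY
  req#6 t=2s (window 0): DENY
  req#7 t=4s (window 0): DENY
  req#8 t=5s (window 0): DENY
  req#9 t=6s (window 0): DENY
  req#10 t=11s (window 1): ALLOW
  req#11 t=12s (window 1): ALLOW
  req#12 t=12s (window 1): ALLOW
  req#13 t=12s (window 1): ALLOW

Allowed counts by window: 4 4

Answer: 4 4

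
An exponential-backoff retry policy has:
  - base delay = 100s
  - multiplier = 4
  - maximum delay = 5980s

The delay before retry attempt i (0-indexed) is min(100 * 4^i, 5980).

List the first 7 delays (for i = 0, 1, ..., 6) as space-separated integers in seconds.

Answer: 100 400 1600 5980 5980 5980 5980

Derivation:
Computing each delay:
  i=0: min(100*4^0, 5980) = 100
  i=1: min(100*4^1, 5980) = 400
  i=2: min(100*4^2, 5980) = 1600
  i=3: min(100*4^3, 5980) = 5980
  i=4: min(100*4^4, 5980) = 5980
  i=5: min(100*4^5, 5980) = 5980
  i=6: min(100*4^6, 5980) = 5980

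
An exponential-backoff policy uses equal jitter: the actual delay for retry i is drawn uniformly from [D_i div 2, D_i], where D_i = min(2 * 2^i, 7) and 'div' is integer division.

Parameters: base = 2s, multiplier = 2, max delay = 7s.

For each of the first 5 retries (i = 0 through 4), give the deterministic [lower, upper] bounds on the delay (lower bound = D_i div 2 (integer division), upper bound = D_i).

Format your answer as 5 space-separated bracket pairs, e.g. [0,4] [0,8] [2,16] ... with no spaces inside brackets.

Computing bounds per retry:
  i=0: D_i=min(2*2^0,7)=2, bounds=[1,2]
  i=1: D_i=min(2*2^1,7)=4, bounds=[2,4]
  i=2: D_i=min(2*2^2,7)=7, bounds=[3,7]
  i=3: D_i=min(2*2^3,7)=7, bounds=[3,7]
  i=4: D_i=min(2*2^4,7)=7, bounds=[3,7]

Answer: [1,2] [2,4] [3,7] [3,7] [3,7]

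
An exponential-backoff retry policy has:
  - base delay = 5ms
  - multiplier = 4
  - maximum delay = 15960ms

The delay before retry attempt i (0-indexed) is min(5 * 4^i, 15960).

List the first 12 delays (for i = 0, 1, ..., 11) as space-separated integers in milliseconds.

Computing each delay:
  i=0: min(5*4^0, 15960) = 5
  i=1: min(5*4^1, 15960) = 20
  i=2: min(5*4^2, 15960) = 80
  i=3: min(5*4^3, 15960) = 320
  i=4: min(5*4^4, 15960) = 1280
  i=5: min(5*4^5, 15960) = 5120
  i=6: min(5*4^6, 15960) = 15960
  i=7: min(5*4^7, 15960) = 15960
  i=8: min(5*4^8, 15960) = 15960
  i=9: min(5*4^9, 15960) = 15960
  i=10: min(5*4^10, 15960) = 15960
  i=11: min(5*4^11, 15960) = 15960

Answer: 5 20 80 320 1280 5120 15960 15960 15960 15960 15960 15960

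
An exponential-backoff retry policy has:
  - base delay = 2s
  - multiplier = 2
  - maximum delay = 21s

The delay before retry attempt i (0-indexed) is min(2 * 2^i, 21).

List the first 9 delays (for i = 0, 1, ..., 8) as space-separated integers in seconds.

Answer: 2 4 8 16 21 21 21 21 21

Derivation:
Computing each delay:
  i=0: min(2*2^0, 21) = 2
  i=1: min(2*2^1, 21) = 4
  i=2: min(2*2^2, 21) = 8
  i=3: min(2*2^3, 21) = 16
  i=4: min(2*2^4, 21) = 21
  i=5: min(2*2^5, 21) = 21
  i=6: min(2*2^6, 21) = 21
  i=7: min(2*2^7, 21) = 21
  i=8: min(2*2^8, 21) = 21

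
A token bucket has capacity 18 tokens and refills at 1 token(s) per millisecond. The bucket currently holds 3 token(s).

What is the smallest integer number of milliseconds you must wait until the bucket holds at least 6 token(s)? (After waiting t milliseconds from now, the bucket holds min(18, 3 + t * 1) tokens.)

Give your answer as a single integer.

Answer: 3

Derivation:
Need 3 + t * 1 >= 6, so t >= 3/1.
Smallest integer t = ceil(3/1) = 3.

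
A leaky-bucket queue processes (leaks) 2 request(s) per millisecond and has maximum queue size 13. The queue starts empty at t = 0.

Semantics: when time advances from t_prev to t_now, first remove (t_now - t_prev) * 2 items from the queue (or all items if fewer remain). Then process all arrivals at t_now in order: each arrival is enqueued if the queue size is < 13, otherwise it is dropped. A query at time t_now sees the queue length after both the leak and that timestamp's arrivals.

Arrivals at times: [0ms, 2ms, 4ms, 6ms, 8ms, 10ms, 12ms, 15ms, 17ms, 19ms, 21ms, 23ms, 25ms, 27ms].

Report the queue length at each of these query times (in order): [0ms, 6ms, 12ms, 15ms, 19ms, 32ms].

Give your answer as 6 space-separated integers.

Queue lengths at query times:
  query t=0ms: backlog = 1
  query t=6ms: backlog = 1
  query t=12ms: backlog = 1
  query t=15ms: backlog = 1
  query t=19ms: backlog = 1
  query t=32ms: backlog = 0

Answer: 1 1 1 1 1 0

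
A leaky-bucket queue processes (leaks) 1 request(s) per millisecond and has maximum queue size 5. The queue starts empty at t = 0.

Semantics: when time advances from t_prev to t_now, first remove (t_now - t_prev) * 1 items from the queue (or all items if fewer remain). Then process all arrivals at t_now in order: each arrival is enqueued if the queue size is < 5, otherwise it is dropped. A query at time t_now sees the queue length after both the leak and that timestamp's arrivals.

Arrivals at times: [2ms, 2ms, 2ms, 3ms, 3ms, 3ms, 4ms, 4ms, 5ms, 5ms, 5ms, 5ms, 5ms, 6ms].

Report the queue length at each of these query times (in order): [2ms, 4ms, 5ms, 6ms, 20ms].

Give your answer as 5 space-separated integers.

Queue lengths at query times:
  query t=2ms: backlog = 3
  query t=4ms: backlog = 5
  query t=5ms: backlog = 5
  query t=6ms: backlog = 5
  query t=20ms: backlog = 0

Answer: 3 5 5 5 0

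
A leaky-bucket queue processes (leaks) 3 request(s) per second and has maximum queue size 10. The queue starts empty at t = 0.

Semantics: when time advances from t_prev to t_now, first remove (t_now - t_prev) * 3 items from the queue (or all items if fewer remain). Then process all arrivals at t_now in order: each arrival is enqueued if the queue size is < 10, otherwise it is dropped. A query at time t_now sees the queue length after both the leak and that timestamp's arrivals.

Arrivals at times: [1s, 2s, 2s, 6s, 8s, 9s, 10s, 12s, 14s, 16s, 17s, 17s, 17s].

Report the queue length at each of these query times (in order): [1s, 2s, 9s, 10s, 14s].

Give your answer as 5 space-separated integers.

Answer: 1 2 1 1 1

Derivation:
Queue lengths at query times:
  query t=1s: backlog = 1
  query t=2s: backlog = 2
  query t=9s: backlog = 1
  query t=10s: backlog = 1
  query t=14s: backlog = 1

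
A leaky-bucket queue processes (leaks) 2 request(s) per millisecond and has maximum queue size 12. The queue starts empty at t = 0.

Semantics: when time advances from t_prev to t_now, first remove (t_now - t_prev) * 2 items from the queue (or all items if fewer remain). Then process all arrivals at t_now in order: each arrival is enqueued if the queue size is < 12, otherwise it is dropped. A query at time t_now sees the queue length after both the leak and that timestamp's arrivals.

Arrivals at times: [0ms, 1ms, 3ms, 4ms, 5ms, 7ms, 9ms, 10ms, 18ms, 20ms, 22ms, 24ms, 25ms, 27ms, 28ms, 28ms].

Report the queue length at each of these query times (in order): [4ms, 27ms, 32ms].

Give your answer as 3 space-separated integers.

Answer: 1 1 0

Derivation:
Queue lengths at query times:
  query t=4ms: backlog = 1
  query t=27ms: backlog = 1
  query t=32ms: backlog = 0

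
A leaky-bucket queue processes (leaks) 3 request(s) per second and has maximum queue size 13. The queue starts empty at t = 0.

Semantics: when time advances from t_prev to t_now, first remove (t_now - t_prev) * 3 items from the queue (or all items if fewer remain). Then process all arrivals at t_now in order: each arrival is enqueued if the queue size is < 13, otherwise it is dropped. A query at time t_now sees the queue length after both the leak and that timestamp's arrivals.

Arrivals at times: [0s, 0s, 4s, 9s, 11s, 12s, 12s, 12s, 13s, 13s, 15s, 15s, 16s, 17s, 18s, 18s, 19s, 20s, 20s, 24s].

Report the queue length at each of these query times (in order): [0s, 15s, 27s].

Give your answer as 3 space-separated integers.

Queue lengths at query times:
  query t=0s: backlog = 2
  query t=15s: backlog = 2
  query t=27s: backlog = 0

Answer: 2 2 0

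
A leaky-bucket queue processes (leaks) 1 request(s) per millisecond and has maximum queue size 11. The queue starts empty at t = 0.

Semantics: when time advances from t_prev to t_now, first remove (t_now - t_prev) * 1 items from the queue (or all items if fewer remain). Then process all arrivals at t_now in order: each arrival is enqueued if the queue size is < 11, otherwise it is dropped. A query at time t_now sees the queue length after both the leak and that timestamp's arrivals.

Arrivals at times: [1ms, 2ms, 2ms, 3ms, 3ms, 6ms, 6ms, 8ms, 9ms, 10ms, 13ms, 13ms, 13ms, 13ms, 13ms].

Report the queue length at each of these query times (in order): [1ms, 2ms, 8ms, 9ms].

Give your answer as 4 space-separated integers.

Answer: 1 2 1 1

Derivation:
Queue lengths at query times:
  query t=1ms: backlog = 1
  query t=2ms: backlog = 2
  query t=8ms: backlog = 1
  query t=9ms: backlog = 1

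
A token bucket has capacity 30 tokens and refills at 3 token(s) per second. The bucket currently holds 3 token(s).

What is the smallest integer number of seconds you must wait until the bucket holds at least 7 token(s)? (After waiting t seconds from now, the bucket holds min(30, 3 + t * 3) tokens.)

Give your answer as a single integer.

Answer: 2

Derivation:
Need 3 + t * 3 >= 7, so t >= 4/3.
Smallest integer t = ceil(4/3) = 2.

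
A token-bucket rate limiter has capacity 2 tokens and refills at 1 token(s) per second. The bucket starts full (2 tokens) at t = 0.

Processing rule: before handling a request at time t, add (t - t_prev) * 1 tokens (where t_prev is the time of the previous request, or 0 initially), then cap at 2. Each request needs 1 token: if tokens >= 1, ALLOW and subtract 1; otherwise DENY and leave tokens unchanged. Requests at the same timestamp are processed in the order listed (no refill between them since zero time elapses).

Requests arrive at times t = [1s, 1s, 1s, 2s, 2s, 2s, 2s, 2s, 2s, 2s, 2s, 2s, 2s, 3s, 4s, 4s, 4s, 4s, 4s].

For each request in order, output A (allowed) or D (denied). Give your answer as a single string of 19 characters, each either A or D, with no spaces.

Simulating step by step:
  req#1 t=1s: ALLOW
  req#2 t=1s: ALLOW
  req#3 t=1s: DENY
  req#4 t=2s: ALLOW
  req#5 t=2s: DENY
  req#6 t=2s: DENY
  req#7 t=2s: DENY
  req#8 t=2s: DENY
  req#9 t=2s: DENY
  req#10 t=2s: DENY
  req#11 t=2s: DENY
  req#12 t=2s: DENY
  req#13 t=2s: DENY
  req#14 t=3s: ALLOW
  req#15 t=4s: ALLOW
  req#16 t=4s: DENY
  req#17 t=4s: DENY
  req#18 t=4s: DENY
  req#19 t=4s: DENY

Answer: AADADDDDDDDDDAADDDD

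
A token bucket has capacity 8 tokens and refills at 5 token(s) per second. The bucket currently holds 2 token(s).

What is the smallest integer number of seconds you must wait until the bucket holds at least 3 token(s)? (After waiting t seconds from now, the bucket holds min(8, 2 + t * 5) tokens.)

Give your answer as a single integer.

Answer: 1

Derivation:
Need 2 + t * 5 >= 3, so t >= 1/5.
Smallest integer t = ceil(1/5) = 1.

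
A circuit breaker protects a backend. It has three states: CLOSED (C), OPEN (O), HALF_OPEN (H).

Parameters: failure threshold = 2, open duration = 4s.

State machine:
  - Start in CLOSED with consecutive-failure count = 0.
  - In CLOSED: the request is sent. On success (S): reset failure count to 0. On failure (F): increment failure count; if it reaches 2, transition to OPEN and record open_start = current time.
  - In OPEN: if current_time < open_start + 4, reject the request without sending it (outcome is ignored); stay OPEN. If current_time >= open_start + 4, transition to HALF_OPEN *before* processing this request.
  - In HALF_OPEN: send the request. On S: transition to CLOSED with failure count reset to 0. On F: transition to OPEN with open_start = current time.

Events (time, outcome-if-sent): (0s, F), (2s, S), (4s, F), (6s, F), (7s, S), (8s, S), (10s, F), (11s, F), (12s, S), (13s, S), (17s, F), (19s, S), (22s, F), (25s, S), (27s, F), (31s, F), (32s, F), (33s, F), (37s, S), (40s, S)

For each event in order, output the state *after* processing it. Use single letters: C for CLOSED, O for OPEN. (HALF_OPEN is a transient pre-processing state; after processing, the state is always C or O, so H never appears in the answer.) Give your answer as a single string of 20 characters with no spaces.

State after each event:
  event#1 t=0s outcome=F: state=CLOSED
  event#2 t=2s outcome=S: state=CLOSED
  event#3 t=4s outcome=F: state=CLOSED
  event#4 t=6s outcome=F: state=OPEN
  event#5 t=7s outcome=S: state=OPEN
  event#6 t=8s outcome=S: state=OPEN
  event#7 t=10s outcome=F: state=OPEN
  event#8 t=11s outcome=F: state=OPEN
  event#9 t=12s outcome=S: state=OPEN
  event#10 t=13s outcome=S: state=OPEN
  event#11 t=17s outcome=F: state=OPEN
  event#12 t=19s outcome=S: state=OPEN
  event#13 t=22s outcome=F: state=OPEN
  event#14 t=25s outcome=S: state=OPEN
  event#15 t=27s outcome=F: state=OPEN
  event#16 t=31s outcome=F: state=OPEN
  event#17 t=32s outcome=F: state=OPEN
  event#18 t=33s outcome=F: state=OPEN
  event#19 t=37s outcome=S: state=CLOSED
  event#20 t=40s outcome=S: state=CLOSED

Answer: CCCOOOOOOOOOOOOOOOCC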